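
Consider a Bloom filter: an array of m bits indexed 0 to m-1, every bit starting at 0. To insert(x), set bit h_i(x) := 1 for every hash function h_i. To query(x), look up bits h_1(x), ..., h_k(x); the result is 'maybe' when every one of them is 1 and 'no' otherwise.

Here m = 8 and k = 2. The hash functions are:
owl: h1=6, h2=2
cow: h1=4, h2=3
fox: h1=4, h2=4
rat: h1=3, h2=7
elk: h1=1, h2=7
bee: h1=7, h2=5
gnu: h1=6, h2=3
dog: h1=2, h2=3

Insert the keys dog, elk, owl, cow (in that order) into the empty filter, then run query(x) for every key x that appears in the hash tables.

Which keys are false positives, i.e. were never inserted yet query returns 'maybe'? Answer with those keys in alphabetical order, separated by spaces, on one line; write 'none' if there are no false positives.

Answer: fox gnu rat

Derivation:
Start: bits=00000000
After insert 'dog': sets bits 2 3 -> bits=00110000
After insert 'elk': sets bits 1 7 -> bits=01110001
After insert 'owl': sets bits 2 6 -> bits=01110011
After insert 'cow': sets bits 3 4 -> bits=01111011
Not inserted: bee fox gnu rat — query each against bits=01111011:
query bee: checks bit5=0, bit7=1 (has a 0) -> no => not a false positive
query fox: checks bit4=1 (all 1) -> maybe => FALSE POSITIVE
query gnu: checks bit3=1, bit6=1 (all 1) -> maybe => FALSE POSITIVE
query rat: checks bit3=1, bit7=1 (all 1) -> maybe => FALSE POSITIVE
False positives (alphabetical): fox gnu rat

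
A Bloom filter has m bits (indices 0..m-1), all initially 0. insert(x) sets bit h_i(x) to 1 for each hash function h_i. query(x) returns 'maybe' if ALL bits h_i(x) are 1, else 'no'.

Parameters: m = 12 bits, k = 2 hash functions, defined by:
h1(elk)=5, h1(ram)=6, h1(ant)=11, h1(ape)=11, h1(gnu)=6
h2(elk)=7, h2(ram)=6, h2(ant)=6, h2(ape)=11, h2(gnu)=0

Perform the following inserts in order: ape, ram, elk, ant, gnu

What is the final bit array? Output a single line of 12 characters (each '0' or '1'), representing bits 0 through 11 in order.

Start: bits=000000000000
After insert 'ape': sets bits 11 -> bits=000000000001
After insert 'ram': sets bits 6 -> bits=000000100001
After insert 'elk': sets bits 5 7 -> bits=000001110001
After insert 'ant': sets bits 6 11 -> bits=000001110001
After insert 'gnu': sets bits 0 6 -> bits=100001110001

Answer: 100001110001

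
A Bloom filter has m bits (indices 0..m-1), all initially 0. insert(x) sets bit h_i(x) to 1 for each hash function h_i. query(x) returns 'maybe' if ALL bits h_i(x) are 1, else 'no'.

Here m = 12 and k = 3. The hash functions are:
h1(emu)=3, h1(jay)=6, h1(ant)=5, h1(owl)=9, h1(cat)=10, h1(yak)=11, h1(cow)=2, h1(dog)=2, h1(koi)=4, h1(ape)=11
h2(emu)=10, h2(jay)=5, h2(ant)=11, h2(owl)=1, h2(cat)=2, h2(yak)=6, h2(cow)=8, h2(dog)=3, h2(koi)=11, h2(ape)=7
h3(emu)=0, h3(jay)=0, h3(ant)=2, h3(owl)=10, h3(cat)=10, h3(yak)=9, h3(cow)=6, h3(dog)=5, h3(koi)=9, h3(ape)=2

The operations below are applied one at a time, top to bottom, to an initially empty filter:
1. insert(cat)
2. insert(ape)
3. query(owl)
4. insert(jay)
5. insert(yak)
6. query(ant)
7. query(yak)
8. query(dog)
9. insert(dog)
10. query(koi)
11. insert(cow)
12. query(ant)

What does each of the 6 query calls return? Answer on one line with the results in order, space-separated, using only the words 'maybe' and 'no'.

Answer: no maybe maybe no no maybe

Derivation:
Start: bits=000000000000
Op 1: insert cat -> sets bits 2 10 -> bits=001000000010
Op 2: insert ape -> sets bits 2 7 11 -> bits=001000010011
Op 3: query owl -> checks bit1=0, bit9=0, bit10=1 (has a 0) -> no
Op 4: insert jay -> sets bits 0 5 6 -> bits=101001110011
Op 5: insert yak -> sets bits 6 9 11 -> bits=101001110111
Op 6: query ant -> checks bit2=1, bit5=1, bit11=1 (all 1) -> maybe
Op 7: query yak -> checks bit6=1, bit9=1, bit11=1 (all 1) -> maybe
Op 8: query dog -> checks bit2=1, bit3=0, bit5=1 (has a 0) -> no
Op 9: insert dog -> sets bits 2 3 5 -> bits=101101110111
Op 10: query koi -> checks bit4=0, bit9=1, bit11=1 (has a 0) -> no
Op 11: insert cow -> sets bits 2 6 8 -> bits=101101111111
Op 12: query ant -> checks bit2=1, bit5=1, bit11=1 (all 1) -> maybe
Query results in order: no maybe maybe no no maybe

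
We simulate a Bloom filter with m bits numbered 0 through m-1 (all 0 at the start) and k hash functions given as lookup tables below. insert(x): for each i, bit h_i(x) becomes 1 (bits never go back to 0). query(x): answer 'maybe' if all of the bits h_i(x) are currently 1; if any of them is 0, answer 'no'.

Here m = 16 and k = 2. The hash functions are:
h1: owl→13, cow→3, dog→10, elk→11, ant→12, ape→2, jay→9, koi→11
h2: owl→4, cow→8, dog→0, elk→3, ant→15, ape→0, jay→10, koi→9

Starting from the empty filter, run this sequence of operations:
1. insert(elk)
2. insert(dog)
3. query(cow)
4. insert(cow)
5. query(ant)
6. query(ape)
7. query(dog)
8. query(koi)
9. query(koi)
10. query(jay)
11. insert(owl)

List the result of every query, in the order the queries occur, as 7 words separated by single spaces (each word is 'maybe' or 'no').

Answer: no no no maybe no no no

Derivation:
Start: bits=0000000000000000
Op 1: insert elk -> sets bits 3 11 -> bits=0001000000010000
Op 2: insert dog -> sets bits 0 10 -> bits=1001000000110000
Op 3: query cow -> checks bit3=1, bit8=0 (has a 0) -> no
Op 4: insert cow -> sets bits 3 8 -> bits=1001000010110000
Op 5: query ant -> checks bit12=0, bit15=0 (has a 0) -> no
Op 6: query ape -> checks bit0=1, bit2=0 (has a 0) -> no
Op 7: query dog -> checks bit0=1, bit10=1 (all 1) -> maybe
Op 8: query koi -> checks bit9=0, bit11=1 (has a 0) -> no
Op 9: query koi -> checks bit9=0, bit11=1 (has a 0) -> no
Op 10: query jay -> checks bit9=0, bit10=1 (has a 0) -> no
Op 11: insert owl -> sets bits 4 13 -> bits=1001100010110100
Query results in order: no no no maybe no no no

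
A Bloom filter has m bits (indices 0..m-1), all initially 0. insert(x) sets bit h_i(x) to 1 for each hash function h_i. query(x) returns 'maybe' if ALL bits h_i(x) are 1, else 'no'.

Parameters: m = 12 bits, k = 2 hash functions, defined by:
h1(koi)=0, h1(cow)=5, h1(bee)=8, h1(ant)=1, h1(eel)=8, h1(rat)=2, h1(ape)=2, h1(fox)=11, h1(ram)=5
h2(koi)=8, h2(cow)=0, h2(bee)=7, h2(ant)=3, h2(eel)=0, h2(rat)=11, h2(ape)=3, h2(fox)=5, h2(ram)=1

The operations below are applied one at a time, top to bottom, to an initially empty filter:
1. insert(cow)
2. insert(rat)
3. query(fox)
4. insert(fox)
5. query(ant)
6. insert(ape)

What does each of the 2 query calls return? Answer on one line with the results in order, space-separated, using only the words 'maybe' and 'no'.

Start: bits=000000000000
Op 1: insert cow -> sets bits 0 5 -> bits=100001000000
Op 2: insert rat -> sets bits 2 11 -> bits=101001000001
Op 3: query fox -> checks bit5=1, bit11=1 (all 1) -> maybe
Op 4: insert fox -> sets bits 5 11 -> bits=101001000001
Op 5: query ant -> checks bit1=0, bit3=0 (has a 0) -> no
Op 6: insert ape -> sets bits 2 3 -> bits=101101000001
Query results in order: maybe no

Answer: maybe no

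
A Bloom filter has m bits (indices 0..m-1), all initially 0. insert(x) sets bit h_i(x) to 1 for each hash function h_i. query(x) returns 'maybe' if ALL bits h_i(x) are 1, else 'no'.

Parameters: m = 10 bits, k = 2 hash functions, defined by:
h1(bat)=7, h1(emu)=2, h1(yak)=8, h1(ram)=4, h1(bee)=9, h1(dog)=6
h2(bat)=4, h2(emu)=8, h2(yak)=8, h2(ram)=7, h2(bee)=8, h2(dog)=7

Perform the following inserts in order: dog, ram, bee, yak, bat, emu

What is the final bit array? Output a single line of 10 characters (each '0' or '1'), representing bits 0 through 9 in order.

Start: bits=0000000000
After insert 'dog': sets bits 6 7 -> bits=0000001100
After insert 'ram': sets bits 4 7 -> bits=0000101100
After insert 'bee': sets bits 8 9 -> bits=0000101111
After insert 'yak': sets bits 8 -> bits=0000101111
After insert 'bat': sets bits 4 7 -> bits=0000101111
After insert 'emu': sets bits 2 8 -> bits=0010101111

Answer: 0010101111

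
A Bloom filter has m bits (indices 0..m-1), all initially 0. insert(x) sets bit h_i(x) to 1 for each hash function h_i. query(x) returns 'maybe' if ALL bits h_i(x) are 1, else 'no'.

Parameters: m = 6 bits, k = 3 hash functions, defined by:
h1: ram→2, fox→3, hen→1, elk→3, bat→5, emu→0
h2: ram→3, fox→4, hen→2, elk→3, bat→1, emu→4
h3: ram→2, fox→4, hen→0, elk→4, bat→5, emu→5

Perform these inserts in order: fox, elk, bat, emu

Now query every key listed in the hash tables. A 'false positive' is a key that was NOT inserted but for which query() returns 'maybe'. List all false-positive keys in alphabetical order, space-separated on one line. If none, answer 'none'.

Answer: none

Derivation:
Start: bits=000000
After insert 'fox': sets bits 3 4 -> bits=000110
After insert 'elk': sets bits 3 4 -> bits=000110
After insert 'bat': sets bits 1 5 -> bits=010111
After insert 'emu': sets bits 0 4 5 -> bits=110111
Not inserted: hen ram — query each against bits=110111:
query hen: checks bit0=1, bit1=1, bit2=0 (has a 0) -> no => not a false positive
query ram: checks bit2=0, bit3=1 (has a 0) -> no => not a false positive
False positives (alphabetical): none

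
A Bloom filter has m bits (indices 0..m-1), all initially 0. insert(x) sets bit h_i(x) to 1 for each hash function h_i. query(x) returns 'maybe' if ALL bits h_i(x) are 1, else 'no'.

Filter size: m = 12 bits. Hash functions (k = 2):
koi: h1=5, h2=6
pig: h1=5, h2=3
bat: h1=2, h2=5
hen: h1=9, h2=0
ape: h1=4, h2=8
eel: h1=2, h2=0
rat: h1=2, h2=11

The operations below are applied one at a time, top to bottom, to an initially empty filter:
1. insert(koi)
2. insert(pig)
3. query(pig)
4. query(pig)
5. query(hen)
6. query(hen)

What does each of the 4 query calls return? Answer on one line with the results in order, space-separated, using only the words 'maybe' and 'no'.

Answer: maybe maybe no no

Derivation:
Start: bits=000000000000
Op 1: insert koi -> sets bits 5 6 -> bits=000001100000
Op 2: insert pig -> sets bits 3 5 -> bits=000101100000
Op 3: query pig -> checks bit3=1, bit5=1 (all 1) -> maybe
Op 4: query pig -> checks bit3=1, bit5=1 (all 1) -> maybe
Op 5: query hen -> checks bit0=0, bit9=0 (has a 0) -> no
Op 6: query hen -> checks bit0=0, bit9=0 (has a 0) -> no
Query results in order: maybe maybe no no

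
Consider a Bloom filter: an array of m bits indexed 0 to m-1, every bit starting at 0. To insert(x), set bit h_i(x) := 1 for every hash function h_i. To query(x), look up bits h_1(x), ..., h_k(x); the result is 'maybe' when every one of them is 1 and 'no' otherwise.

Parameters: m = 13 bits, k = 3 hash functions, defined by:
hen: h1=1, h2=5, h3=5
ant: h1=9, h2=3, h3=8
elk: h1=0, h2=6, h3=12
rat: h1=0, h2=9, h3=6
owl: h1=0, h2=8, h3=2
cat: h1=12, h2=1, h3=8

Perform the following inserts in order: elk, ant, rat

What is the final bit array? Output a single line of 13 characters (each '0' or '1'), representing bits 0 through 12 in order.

Answer: 1001001011001

Derivation:
Start: bits=0000000000000
After insert 'elk': sets bits 0 6 12 -> bits=1000001000001
After insert 'ant': sets bits 3 8 9 -> bits=1001001011001
After insert 'rat': sets bits 0 6 9 -> bits=1001001011001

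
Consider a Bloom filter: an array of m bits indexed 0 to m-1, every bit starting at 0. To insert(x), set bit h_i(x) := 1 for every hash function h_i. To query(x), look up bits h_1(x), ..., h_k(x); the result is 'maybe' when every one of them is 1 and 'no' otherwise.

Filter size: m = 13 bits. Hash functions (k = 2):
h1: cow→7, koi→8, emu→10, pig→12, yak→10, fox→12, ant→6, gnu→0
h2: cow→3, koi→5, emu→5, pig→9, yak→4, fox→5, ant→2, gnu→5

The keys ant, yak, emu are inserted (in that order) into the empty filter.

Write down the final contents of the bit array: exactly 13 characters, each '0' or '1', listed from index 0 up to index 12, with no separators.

Start: bits=0000000000000
After insert 'ant': sets bits 2 6 -> bits=0010001000000
After insert 'yak': sets bits 4 10 -> bits=0010101000100
After insert 'emu': sets bits 5 10 -> bits=0010111000100

Answer: 0010111000100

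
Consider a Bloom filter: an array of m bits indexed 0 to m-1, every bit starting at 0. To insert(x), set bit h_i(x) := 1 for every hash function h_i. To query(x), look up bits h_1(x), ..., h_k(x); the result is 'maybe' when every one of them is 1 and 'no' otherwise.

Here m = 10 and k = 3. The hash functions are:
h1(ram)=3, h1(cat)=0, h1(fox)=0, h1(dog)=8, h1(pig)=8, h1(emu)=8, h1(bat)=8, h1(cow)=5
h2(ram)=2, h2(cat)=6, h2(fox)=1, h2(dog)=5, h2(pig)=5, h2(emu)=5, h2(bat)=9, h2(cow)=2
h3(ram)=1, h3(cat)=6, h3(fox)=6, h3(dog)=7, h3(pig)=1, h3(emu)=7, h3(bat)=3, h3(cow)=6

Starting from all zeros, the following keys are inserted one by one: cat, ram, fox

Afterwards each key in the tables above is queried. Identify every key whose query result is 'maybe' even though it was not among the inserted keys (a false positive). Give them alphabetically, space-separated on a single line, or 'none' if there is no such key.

Answer: none

Derivation:
Start: bits=0000000000
After insert 'cat': sets bits 0 6 -> bits=1000001000
After insert 'ram': sets bits 1 2 3 -> bits=1111001000
After insert 'fox': sets bits 0 1 6 -> bits=1111001000
Not inserted: bat cow dog emu pig — query each against bits=1111001000:
query bat: checks bit3=1, bit8=0, bit9=0 (has a 0) -> no => not a false positive
query cow: checks bit2=1, bit5=0, bit6=1 (has a 0) -> no => not a false positive
query dog: checks bit5=0, bit7=0, bit8=0 (has a 0) -> no => not a false positive
query emu: checks bit5=0, bit7=0, bit8=0 (has a 0) -> no => not a false positive
query pig: checks bit1=1, bit5=0, bit8=0 (has a 0) -> no => not a false positive
False positives (alphabetical): none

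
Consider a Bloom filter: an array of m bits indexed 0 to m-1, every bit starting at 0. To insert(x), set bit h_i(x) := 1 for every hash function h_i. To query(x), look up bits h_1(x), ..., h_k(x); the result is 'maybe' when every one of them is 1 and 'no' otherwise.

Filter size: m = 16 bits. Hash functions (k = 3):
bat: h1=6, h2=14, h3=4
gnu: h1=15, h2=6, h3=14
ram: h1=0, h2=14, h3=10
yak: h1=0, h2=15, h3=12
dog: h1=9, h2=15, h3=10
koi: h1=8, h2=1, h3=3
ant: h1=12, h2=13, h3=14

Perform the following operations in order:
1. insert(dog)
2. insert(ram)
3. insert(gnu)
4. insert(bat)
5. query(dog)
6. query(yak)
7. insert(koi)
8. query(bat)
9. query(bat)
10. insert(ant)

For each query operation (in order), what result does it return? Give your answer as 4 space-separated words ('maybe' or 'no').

Start: bits=0000000000000000
Op 1: insert dog -> sets bits 9 10 15 -> bits=0000000001100001
Op 2: insert ram -> sets bits 0 10 14 -> bits=1000000001100011
Op 3: insert gnu -> sets bits 6 14 15 -> bits=1000001001100011
Op 4: insert bat -> sets bits 4 6 14 -> bits=1000101001100011
Op 5: query dog -> checks bit9=1, bit10=1, bit15=1 (all 1) -> maybe
Op 6: query yak -> checks bit0=1, bit12=0, bit15=1 (has a 0) -> no
Op 7: insert koi -> sets bits 1 3 8 -> bits=1101101011100011
Op 8: query bat -> checks bit4=1, bit6=1, bit14=1 (all 1) -> maybe
Op 9: query bat -> checks bit4=1, bit6=1, bit14=1 (all 1) -> maybe
Op 10: insert ant -> sets bits 12 13 14 -> bits=1101101011101111
Query results in order: maybe no maybe maybe

Answer: maybe no maybe maybe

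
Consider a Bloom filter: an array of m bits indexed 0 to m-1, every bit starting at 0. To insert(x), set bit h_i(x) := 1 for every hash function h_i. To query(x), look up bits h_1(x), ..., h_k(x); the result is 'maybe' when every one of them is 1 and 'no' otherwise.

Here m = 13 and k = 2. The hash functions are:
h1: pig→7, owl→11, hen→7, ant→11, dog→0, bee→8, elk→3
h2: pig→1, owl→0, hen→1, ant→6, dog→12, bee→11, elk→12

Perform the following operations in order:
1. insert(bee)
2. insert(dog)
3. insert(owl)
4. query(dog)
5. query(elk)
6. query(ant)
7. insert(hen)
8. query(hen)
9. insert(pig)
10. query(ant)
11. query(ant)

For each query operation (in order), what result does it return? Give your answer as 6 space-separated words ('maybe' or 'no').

Answer: maybe no no maybe no no

Derivation:
Start: bits=0000000000000
Op 1: insert bee -> sets bits 8 11 -> bits=0000000010010
Op 2: insert dog -> sets bits 0 12 -> bits=1000000010011
Op 3: insert owl -> sets bits 0 11 -> bits=1000000010011
Op 4: query dog -> checks bit0=1, bit12=1 (all 1) -> maybe
Op 5: query elk -> checks bit3=0, bit12=1 (has a 0) -> no
Op 6: query ant -> checks bit6=0, bit11=1 (has a 0) -> no
Op 7: insert hen -> sets bits 1 7 -> bits=1100000110011
Op 8: query hen -> checks bit1=1, bit7=1 (all 1) -> maybe
Op 9: insert pig -> sets bits 1 7 -> bits=1100000110011
Op 10: query ant -> checks bit6=0, bit11=1 (has a 0) -> no
Op 11: query ant -> checks bit6=0, bit11=1 (has a 0) -> no
Query results in order: maybe no no maybe no no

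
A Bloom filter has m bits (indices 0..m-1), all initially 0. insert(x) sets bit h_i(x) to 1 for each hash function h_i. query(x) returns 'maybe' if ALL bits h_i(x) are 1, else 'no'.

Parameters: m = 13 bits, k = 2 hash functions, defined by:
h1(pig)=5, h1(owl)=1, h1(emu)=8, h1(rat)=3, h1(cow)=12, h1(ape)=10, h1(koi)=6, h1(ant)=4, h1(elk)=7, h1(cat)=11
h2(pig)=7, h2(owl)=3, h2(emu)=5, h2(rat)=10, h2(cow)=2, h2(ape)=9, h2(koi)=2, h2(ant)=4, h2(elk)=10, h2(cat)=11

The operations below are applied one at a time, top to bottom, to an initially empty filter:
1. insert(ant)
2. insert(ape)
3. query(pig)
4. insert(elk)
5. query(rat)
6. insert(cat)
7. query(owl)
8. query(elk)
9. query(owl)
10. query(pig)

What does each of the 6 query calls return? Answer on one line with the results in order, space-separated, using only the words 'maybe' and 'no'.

Answer: no no no maybe no no

Derivation:
Start: bits=0000000000000
Op 1: insert ant -> sets bits 4 -> bits=0000100000000
Op 2: insert ape -> sets bits 9 10 -> bits=0000100001100
Op 3: query pig -> checks bit5=0, bit7=0 (has a 0) -> no
Op 4: insert elk -> sets bits 7 10 -> bits=0000100101100
Op 5: query rat -> checks bit3=0, bit10=1 (has a 0) -> no
Op 6: insert cat -> sets bits 11 -> bits=0000100101110
Op 7: query owl -> checks bit1=0, bit3=0 (has a 0) -> no
Op 8: query elk -> checks bit7=1, bit10=1 (all 1) -> maybe
Op 9: query owl -> checks bit1=0, bit3=0 (has a 0) -> no
Op 10: query pig -> checks bit5=0, bit7=1 (has a 0) -> no
Query results in order: no no no maybe no no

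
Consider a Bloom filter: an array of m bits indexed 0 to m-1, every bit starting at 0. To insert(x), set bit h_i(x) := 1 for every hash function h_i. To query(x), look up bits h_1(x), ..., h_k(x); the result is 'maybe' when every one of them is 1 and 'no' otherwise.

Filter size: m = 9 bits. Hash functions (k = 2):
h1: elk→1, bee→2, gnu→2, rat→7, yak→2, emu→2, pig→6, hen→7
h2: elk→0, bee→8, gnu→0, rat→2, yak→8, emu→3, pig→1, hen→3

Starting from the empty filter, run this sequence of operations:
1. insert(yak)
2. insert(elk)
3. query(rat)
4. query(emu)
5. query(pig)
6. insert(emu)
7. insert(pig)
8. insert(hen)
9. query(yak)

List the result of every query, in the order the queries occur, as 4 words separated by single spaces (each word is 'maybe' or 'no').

Start: bits=000000000
Op 1: insert yak -> sets bits 2 8 -> bits=001000001
Op 2: insert elk -> sets bits 0 1 -> bits=111000001
Op 3: query rat -> checks bit2=1, bit7=0 (has a 0) -> no
Op 4: query emu -> checks bit2=1, bit3=0 (has a 0) -> no
Op 5: query pig -> checks bit1=1, bit6=0 (has a 0) -> no
Op 6: insert emu -> sets bits 2 3 -> bits=111100001
Op 7: insert pig -> sets bits 1 6 -> bits=111100101
Op 8: insert hen -> sets bits 3 7 -> bits=111100111
Op 9: query yak -> checks bit2=1, bit8=1 (all 1) -> maybe
Query results in order: no no no maybe

Answer: no no no maybe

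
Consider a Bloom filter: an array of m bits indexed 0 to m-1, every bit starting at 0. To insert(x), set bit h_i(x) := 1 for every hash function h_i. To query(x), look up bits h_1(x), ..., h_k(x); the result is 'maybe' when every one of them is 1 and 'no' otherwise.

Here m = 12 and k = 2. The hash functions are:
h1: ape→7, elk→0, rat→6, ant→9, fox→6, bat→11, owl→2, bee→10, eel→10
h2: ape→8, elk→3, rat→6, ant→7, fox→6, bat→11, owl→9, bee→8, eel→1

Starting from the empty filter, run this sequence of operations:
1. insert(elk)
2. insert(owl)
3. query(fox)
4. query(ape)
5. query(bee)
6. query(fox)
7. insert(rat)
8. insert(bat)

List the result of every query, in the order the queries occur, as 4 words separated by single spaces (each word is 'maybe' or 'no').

Start: bits=000000000000
Op 1: insert elk -> sets bits 0 3 -> bits=100100000000
Op 2: insert owl -> sets bits 2 9 -> bits=101100000100
Op 3: query fox -> checks bit6=0 (has a 0) -> no
Op 4: query ape -> checks bit7=0, bit8=0 (has a 0) -> no
Op 5: query bee -> checks bit8=0, bit10=0 (has a 0) -> no
Op 6: query fox -> checks bit6=0 (has a 0) -> no
Op 7: insert rat -> sets bits 6 -> bits=101100100100
Op 8: insert bat -> sets bits 11 -> bits=101100100101
Query results in order: no no no no

Answer: no no no no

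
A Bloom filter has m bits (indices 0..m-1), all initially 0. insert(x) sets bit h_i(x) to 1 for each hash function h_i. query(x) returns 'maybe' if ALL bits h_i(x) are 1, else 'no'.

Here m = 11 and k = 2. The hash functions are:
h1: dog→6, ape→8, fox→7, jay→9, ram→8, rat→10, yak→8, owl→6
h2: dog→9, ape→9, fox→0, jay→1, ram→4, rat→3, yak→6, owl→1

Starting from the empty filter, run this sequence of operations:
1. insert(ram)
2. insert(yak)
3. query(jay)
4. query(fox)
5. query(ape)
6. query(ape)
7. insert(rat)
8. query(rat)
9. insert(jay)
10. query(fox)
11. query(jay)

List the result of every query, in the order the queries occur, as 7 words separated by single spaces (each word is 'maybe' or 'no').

Answer: no no no no maybe no maybe

Derivation:
Start: bits=00000000000
Op 1: insert ram -> sets bits 4 8 -> bits=00001000100
Op 2: insert yak -> sets bits 6 8 -> bits=00001010100
Op 3: query jay -> checks bit1=0, bit9=0 (has a 0) -> no
Op 4: query fox -> checks bit0=0, bit7=0 (has a 0) -> no
Op 5: query ape -> checks bit8=1, bit9=0 (has a 0) -> no
Op 6: query ape -> checks bit8=1, bit9=0 (has a 0) -> no
Op 7: insert rat -> sets bits 3 10 -> bits=00011010101
Op 8: query rat -> checks bit3=1, bit10=1 (all 1) -> maybe
Op 9: insert jay -> sets bits 1 9 -> bits=01011010111
Op 10: query fox -> checks bit0=0, bit7=0 (has a 0) -> no
Op 11: query jay -> checks bit1=1, bit9=1 (all 1) -> maybe
Query results in order: no no no no maybe no maybe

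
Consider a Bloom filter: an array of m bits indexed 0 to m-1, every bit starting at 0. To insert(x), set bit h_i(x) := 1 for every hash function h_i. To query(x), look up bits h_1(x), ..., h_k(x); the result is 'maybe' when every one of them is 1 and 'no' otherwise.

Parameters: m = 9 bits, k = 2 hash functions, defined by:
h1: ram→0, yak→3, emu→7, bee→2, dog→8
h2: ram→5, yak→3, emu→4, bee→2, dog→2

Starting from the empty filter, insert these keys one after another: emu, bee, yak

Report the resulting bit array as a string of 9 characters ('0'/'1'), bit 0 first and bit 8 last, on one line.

Start: bits=000000000
After insert 'emu': sets bits 4 7 -> bits=000010010
After insert 'bee': sets bits 2 -> bits=001010010
After insert 'yak': sets bits 3 -> bits=001110010

Answer: 001110010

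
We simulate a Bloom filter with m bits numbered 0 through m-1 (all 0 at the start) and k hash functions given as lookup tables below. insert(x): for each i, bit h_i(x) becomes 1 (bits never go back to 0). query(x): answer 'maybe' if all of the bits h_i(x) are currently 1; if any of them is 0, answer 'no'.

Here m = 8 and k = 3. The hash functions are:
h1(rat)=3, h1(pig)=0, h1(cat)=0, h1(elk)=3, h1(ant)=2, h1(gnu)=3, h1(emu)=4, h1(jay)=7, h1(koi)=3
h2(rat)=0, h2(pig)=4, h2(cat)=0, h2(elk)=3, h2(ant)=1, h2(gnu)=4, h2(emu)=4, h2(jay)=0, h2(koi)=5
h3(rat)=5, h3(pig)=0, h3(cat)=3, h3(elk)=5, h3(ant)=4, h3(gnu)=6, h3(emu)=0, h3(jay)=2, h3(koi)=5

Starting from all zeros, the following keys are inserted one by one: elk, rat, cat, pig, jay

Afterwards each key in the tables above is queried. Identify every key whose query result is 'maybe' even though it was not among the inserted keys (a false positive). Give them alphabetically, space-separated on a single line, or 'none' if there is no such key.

Start: bits=00000000
After insert 'elk': sets bits 3 5 -> bits=00010100
After insert 'rat': sets bits 0 3 5 -> bits=10010100
After insert 'cat': sets bits 0 3 -> bits=10010100
After insert 'pig': sets bits 0 4 -> bits=10011100
After insert 'jay': sets bits 0 2 7 -> bits=10111101
Not inserted: ant emu gnu koi — query each against bits=10111101:
query ant: checks bit1=0, bit2=1, bit4=1 (has a 0) -> no => not a false positive
query emu: checks bit0=1, bit4=1 (all 1) -> maybe => FALSE POSITIVE
query gnu: checks bit3=1, bit4=1, bit6=0 (has a 0) -> no => not a false positive
query koi: checks bit3=1, bit5=1 (all 1) -> maybe => FALSE POSITIVE
False positives (alphabetical): emu koi

Answer: emu koi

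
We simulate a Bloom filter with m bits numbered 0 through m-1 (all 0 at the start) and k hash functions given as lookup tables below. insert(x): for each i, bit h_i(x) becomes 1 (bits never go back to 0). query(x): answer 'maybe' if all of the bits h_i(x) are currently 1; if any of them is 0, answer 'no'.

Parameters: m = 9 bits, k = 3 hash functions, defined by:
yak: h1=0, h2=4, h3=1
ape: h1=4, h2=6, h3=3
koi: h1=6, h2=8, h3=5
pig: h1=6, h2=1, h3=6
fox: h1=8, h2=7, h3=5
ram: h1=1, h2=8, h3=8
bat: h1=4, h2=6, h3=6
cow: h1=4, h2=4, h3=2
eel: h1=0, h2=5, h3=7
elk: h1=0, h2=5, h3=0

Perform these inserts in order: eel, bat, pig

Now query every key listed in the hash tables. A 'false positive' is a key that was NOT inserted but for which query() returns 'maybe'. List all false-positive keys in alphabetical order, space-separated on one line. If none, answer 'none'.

Start: bits=000000000
After insert 'eel': sets bits 0 5 7 -> bits=100001010
After insert 'bat': sets bits 4 6 -> bits=100011110
After insert 'pig': sets bits 1 6 -> bits=110011110
Not inserted: ape cow elk fox koi ram yak — query each against bits=110011110:
query ape: checks bit3=0, bit4=1, bit6=1 (has a 0) -> no => not a false positive
query cow: checks bit2=0, bit4=1 (has a 0) -> no => not a false positive
query elk: checks bit0=1, bit5=1 (all 1) -> maybe => FALSE POSITIVE
query fox: checks bit5=1, bit7=1, bit8=0 (has a 0) -> no => not a false positive
query koi: checks bit5=1, bit6=1, bit8=0 (has a 0) -> no => not a false positive
query ram: checks bit1=1, bit8=0 (has a 0) -> no => not a false positive
query yak: checks bit0=1, bit1=1, bit4=1 (all 1) -> maybe => FALSE POSITIVE
False positives (alphabetical): elk yak

Answer: elk yak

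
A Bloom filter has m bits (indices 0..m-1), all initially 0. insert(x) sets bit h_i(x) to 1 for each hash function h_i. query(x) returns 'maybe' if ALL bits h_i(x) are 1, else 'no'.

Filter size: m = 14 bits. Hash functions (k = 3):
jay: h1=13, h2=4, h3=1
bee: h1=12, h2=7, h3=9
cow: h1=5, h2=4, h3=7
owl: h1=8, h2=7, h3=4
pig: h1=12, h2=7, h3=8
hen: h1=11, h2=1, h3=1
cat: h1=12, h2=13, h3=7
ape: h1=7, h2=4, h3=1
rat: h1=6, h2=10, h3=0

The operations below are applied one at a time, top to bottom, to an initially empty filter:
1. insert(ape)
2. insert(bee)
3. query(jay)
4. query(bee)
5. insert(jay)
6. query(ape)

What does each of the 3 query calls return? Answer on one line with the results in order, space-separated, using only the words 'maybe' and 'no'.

Answer: no maybe maybe

Derivation:
Start: bits=00000000000000
Op 1: insert ape -> sets bits 1 4 7 -> bits=01001001000000
Op 2: insert bee -> sets bits 7 9 12 -> bits=01001001010010
Op 3: query jay -> checks bit1=1, bit4=1, bit13=0 (has a 0) -> no
Op 4: query bee -> checks bit7=1, bit9=1, bit12=1 (all 1) -> maybe
Op 5: insert jay -> sets bits 1 4 13 -> bits=01001001010011
Op 6: query ape -> checks bit1=1, bit4=1, bit7=1 (all 1) -> maybe
Query results in order: no maybe maybe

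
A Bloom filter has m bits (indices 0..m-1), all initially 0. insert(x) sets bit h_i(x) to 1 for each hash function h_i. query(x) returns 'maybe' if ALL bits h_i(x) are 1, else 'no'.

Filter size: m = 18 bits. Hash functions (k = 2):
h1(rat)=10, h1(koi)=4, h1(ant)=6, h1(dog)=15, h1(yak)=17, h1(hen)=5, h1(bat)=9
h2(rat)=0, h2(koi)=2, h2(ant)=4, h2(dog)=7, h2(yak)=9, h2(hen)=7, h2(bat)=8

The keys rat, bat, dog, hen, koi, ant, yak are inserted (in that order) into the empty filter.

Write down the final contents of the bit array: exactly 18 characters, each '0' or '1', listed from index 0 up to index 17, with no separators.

Answer: 101011111110000101

Derivation:
Start: bits=000000000000000000
After insert 'rat': sets bits 0 10 -> bits=100000000010000000
After insert 'bat': sets bits 8 9 -> bits=100000001110000000
After insert 'dog': sets bits 7 15 -> bits=100000011110000100
After insert 'hen': sets bits 5 7 -> bits=100001011110000100
After insert 'koi': sets bits 2 4 -> bits=101011011110000100
After insert 'ant': sets bits 4 6 -> bits=101011111110000100
After insert 'yak': sets bits 9 17 -> bits=101011111110000101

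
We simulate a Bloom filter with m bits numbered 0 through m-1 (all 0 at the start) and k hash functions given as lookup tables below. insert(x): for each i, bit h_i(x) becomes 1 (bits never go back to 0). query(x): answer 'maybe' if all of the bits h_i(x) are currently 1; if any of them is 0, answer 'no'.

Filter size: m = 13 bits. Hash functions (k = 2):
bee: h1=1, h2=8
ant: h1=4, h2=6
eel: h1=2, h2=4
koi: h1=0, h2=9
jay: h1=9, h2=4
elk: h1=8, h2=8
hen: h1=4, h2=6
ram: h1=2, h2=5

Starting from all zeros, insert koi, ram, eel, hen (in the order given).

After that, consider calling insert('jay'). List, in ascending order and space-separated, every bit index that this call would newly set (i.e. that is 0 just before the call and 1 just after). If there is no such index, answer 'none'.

Start: bits=0000000000000
After insert 'koi': sets bits 0 9 -> bits=1000000001000
After insert 'ram': sets bits 2 5 -> bits=1010010001000
After insert 'eel': sets bits 2 4 -> bits=1010110001000
After insert 'hen': sets bits 4 6 -> bits=1010111001000
insert 'jay' would touch bits 4 9; currently bit4=1, bit9=1
Bits that are 0 among those (would change 0->1): none

Answer: none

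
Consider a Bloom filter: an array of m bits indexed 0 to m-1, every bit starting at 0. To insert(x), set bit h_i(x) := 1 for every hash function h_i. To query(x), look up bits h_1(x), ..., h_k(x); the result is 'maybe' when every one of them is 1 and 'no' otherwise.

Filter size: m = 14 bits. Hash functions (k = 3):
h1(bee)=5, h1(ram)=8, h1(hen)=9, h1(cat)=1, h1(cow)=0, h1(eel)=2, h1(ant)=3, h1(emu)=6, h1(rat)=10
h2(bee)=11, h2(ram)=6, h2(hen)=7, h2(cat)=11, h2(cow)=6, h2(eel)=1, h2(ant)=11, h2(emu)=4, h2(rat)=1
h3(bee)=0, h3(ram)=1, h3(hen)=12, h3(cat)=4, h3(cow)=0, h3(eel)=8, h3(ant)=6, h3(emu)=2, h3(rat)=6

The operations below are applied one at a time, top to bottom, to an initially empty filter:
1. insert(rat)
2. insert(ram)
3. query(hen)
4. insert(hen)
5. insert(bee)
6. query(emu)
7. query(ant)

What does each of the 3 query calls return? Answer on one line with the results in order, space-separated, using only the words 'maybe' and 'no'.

Answer: no no no

Derivation:
Start: bits=00000000000000
Op 1: insert rat -> sets bits 1 6 10 -> bits=01000010001000
Op 2: insert ram -> sets bits 1 6 8 -> bits=01000010101000
Op 3: query hen -> checks bit7=0, bit9=0, bit12=0 (has a 0) -> no
Op 4: insert hen -> sets bits 7 9 12 -> bits=01000011111010
Op 5: insert bee -> sets bits 0 5 11 -> bits=11000111111110
Op 6: query emu -> checks bit2=0, bit4=0, bit6=1 (has a 0) -> no
Op 7: query ant -> checks bit3=0, bit6=1, bit11=1 (has a 0) -> no
Query results in order: no no no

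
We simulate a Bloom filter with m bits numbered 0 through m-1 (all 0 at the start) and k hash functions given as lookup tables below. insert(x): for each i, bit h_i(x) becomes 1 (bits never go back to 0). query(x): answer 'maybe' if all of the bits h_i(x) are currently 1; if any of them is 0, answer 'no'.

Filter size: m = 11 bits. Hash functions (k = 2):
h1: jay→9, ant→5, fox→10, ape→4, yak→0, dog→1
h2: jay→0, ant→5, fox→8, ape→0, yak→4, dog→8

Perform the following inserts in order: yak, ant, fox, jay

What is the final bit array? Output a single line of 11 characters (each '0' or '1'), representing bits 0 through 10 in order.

Start: bits=00000000000
After insert 'yak': sets bits 0 4 -> bits=10001000000
After insert 'ant': sets bits 5 -> bits=10001100000
After insert 'fox': sets bits 8 10 -> bits=10001100101
After insert 'jay': sets bits 0 9 -> bits=10001100111

Answer: 10001100111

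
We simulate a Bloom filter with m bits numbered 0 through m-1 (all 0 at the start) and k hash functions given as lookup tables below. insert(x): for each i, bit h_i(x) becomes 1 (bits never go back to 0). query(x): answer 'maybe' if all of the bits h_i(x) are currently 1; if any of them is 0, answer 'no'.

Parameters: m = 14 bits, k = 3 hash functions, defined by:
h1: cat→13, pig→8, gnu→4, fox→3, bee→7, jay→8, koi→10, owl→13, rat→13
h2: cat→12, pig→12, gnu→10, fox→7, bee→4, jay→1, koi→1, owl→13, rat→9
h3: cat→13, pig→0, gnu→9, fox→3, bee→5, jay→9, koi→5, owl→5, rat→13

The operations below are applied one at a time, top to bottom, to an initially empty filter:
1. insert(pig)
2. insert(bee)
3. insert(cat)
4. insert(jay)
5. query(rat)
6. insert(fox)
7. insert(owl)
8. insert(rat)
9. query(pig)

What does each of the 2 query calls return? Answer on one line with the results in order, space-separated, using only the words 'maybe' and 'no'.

Answer: maybe maybe

Derivation:
Start: bits=00000000000000
Op 1: insert pig -> sets bits 0 8 12 -> bits=10000000100010
Op 2: insert bee -> sets bits 4 5 7 -> bits=10001101100010
Op 3: insert cat -> sets bits 12 13 -> bits=10001101100011
Op 4: insert jay -> sets bits 1 8 9 -> bits=11001101110011
Op 5: query rat -> checks bit9=1, bit13=1 (all 1) -> maybe
Op 6: insert fox -> sets bits 3 7 -> bits=11011101110011
Op 7: insert owl -> sets bits 5 13 -> bits=11011101110011
Op 8: insert rat -> sets bits 9 13 -> bits=11011101110011
Op 9: query pig -> checks bit0=1, bit8=1, bit12=1 (all 1) -> maybe
Query results in order: maybe maybe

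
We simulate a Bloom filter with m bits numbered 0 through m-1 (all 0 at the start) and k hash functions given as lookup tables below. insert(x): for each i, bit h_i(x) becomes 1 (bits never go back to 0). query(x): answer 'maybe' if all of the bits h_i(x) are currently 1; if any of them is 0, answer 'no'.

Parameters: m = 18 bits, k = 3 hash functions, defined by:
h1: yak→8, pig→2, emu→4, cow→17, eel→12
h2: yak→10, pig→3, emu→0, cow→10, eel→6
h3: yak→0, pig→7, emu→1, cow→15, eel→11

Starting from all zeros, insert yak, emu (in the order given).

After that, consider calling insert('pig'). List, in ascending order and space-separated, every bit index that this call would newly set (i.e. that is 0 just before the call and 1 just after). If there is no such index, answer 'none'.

Start: bits=000000000000000000
After insert 'yak': sets bits 0 8 10 -> bits=100000001010000000
After insert 'emu': sets bits 0 1 4 -> bits=110010001010000000
insert 'pig' would touch bits 2 3 7; currently bit2=0, bit3=0, bit7=0
Bits that are 0 among those (would change 0->1): 2 3 7

Answer: 2 3 7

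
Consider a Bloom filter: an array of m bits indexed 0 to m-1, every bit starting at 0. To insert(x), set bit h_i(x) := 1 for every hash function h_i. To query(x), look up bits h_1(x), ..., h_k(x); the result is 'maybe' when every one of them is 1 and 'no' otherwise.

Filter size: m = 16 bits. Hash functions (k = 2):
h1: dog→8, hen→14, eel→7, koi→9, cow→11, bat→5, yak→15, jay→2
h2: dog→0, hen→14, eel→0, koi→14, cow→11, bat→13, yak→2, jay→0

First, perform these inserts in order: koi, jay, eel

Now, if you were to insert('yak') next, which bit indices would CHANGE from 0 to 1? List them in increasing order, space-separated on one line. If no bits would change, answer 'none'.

Start: bits=0000000000000000
After insert 'koi': sets bits 9 14 -> bits=0000000001000010
After insert 'jay': sets bits 0 2 -> bits=1010000001000010
After insert 'eel': sets bits 0 7 -> bits=1010000101000010
insert 'yak' would touch bits 2 15; currently bit2=1, bit15=0
Bits that are 0 among those (would change 0->1): 15

Answer: 15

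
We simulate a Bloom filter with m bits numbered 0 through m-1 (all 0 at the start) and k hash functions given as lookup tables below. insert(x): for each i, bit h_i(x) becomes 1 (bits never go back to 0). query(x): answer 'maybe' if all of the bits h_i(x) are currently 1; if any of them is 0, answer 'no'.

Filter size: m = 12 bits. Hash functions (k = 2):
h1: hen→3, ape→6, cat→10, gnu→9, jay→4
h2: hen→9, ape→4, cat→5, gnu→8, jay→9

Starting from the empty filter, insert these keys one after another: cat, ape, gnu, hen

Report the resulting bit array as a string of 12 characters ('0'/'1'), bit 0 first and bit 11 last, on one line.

Start: bits=000000000000
After insert 'cat': sets bits 5 10 -> bits=000001000010
After insert 'ape': sets bits 4 6 -> bits=000011100010
After insert 'gnu': sets bits 8 9 -> bits=000011101110
After insert 'hen': sets bits 3 9 -> bits=000111101110

Answer: 000111101110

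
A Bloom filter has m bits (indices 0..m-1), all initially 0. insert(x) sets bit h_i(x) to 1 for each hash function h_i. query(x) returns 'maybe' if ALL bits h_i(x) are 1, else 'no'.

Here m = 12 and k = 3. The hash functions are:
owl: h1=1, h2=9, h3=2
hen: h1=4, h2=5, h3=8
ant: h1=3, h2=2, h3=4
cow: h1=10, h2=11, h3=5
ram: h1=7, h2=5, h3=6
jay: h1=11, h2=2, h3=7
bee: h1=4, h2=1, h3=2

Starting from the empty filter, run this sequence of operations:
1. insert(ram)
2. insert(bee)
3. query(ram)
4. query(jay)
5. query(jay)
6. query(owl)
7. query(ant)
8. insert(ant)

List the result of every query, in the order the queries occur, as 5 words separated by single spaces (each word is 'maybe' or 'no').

Start: bits=000000000000
Op 1: insert ram -> sets bits 5 6 7 -> bits=000001110000
Op 2: insert bee -> sets bits 1 2 4 -> bits=011011110000
Op 3: query ram -> checks bit5=1, bit6=1, bit7=1 (all 1) -> maybe
Op 4: query jay -> checks bit2=1, bit7=1, bit11=0 (has a 0) -> no
Op 5: query jay -> checks bit2=1, bit7=1, bit11=0 (has a 0) -> no
Op 6: query owl -> checks bit1=1, bit2=1, bit9=0 (has a 0) -> no
Op 7: query ant -> checks bit2=1, bit3=0, bit4=1 (has a 0) -> no
Op 8: insert ant -> sets bits 2 3 4 -> bits=011111110000
Query results in order: maybe no no no no

Answer: maybe no no no no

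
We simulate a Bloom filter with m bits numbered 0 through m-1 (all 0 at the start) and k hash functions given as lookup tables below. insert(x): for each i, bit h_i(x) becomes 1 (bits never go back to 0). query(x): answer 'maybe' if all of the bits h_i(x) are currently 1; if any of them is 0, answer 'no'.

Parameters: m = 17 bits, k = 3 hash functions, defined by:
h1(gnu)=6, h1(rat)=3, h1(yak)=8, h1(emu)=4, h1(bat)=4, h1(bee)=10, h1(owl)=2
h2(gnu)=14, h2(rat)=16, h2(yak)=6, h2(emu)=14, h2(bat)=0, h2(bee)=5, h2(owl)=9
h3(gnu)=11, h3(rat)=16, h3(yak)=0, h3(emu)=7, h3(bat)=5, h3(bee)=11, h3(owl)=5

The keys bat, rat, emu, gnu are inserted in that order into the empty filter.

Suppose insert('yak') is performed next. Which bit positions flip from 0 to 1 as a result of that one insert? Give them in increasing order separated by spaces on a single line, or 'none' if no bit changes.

Answer: 8

Derivation:
Start: bits=00000000000000000
After insert 'bat': sets bits 0 4 5 -> bits=10001100000000000
After insert 'rat': sets bits 3 16 -> bits=10011100000000001
After insert 'emu': sets bits 4 7 14 -> bits=10011101000000101
After insert 'gnu': sets bits 6 11 14 -> bits=10011111000100101
insert 'yak' would touch bits 0 6 8; currently bit0=1, bit6=1, bit8=0
Bits that are 0 among those (would change 0->1): 8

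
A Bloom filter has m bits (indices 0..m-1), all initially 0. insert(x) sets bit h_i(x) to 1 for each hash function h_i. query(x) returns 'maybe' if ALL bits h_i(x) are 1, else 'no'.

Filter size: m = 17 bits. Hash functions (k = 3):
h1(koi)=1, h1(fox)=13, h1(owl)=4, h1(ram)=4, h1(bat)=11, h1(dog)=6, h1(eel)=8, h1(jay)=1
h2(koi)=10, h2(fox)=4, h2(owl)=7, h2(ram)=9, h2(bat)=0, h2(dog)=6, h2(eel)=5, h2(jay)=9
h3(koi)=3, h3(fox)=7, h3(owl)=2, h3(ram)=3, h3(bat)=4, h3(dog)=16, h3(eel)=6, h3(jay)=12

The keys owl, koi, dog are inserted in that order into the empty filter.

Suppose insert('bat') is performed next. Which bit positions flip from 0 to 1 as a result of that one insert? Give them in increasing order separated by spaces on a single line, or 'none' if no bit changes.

Start: bits=00000000000000000
After insert 'owl': sets bits 2 4 7 -> bits=00101001000000000
After insert 'koi': sets bits 1 3 10 -> bits=01111001001000000
After insert 'dog': sets bits 6 16 -> bits=01111011001000001
insert 'bat' would touch bits 0 4 11; currently bit0=0, bit4=1, bit11=0
Bits that are 0 among those (would change 0->1): 0 11

Answer: 0 11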